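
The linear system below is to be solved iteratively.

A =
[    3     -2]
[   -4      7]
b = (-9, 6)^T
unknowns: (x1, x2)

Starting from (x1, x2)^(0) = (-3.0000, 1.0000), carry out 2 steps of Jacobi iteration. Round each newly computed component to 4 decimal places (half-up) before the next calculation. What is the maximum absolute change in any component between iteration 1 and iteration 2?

1.2381

Iteration 1:
  x1 = (-9 - (-2)·1.0000) / (3) = -2.3333
  x2 = (6 - (-4)·-3.0000) / (7) = -0.8571
Iteration 2:
  x1 = (-9 - (-2)·-0.8571) / (3) = -3.5714
  x2 = (6 - (-4)·-2.3333) / (7) = -0.4762
Change: (-1.2381, 0.3809) → max |·| = 1.2381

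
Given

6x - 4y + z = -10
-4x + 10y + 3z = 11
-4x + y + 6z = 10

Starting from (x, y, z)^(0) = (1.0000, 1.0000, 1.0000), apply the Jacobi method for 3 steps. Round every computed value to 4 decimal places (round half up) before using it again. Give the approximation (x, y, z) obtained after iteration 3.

(-1.7926, 0.4022, 0.8509)

Iteration 1:
  x = (-10 - (-4)·1.0000 - (1)·1.0000) / (6) = -1.1667
  y = (11 - (-4)·1.0000 - (3)·1.0000) / (10) = 1.2000
  z = (10 - (-4)·1.0000 - (1)·1.0000) / (6) = 2.1667
Iteration 2:
  x = (-10 - (-4)·1.2000 - (1)·2.1667) / (6) = -1.2278
  y = (11 - (-4)·-1.1667 - (3)·2.1667) / (10) = -0.0167
  z = (10 - (-4)·-1.1667 - (1)·1.2000) / (6) = 0.6889
Iteration 3:
  x = (-10 - (-4)·-0.0167 - (1)·0.6889) / (6) = -1.7926
  y = (11 - (-4)·-1.2278 - (3)·0.6889) / (10) = 0.4022
  z = (10 - (-4)·-1.2278 - (1)·-0.0167) / (6) = 0.8509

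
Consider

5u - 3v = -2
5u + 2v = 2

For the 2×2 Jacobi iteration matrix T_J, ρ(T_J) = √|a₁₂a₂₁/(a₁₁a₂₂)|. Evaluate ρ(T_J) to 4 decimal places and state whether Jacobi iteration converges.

1.2247

a₁₂a₂₁/(a₁₁a₂₂) = (-3)·(5) / ((5)·(2)) = -1.500000
ρ = √|-1.500000| = √1.500000 = 1.2247
ρ > 1, so Jacobi diverges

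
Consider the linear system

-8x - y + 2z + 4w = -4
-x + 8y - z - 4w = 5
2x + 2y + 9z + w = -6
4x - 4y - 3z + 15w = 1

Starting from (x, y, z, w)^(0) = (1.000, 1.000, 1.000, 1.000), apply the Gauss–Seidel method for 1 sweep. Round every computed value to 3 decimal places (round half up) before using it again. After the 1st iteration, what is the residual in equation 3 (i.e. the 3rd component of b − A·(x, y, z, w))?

Iteration 1:
  x = (-4 - (-1)·1.000 - (2)·1.000 - (4)·1.000) / (-8) = 1.125
  y = (5 - (-1)·1.125 - (-1)·1.000 - (-4)·1.000) / (8) = 1.391
  z = (-6 - (2)·1.125 - (2)·1.391 - (1)·1.000) / (9) = -1.337
  w = (1 - (4)·1.125 - (-4)·1.391 - (-3)·-1.337) / (15) = -0.130
Residual b − A·x = (9.585, -6.860, 1.131, 0.003)

1.131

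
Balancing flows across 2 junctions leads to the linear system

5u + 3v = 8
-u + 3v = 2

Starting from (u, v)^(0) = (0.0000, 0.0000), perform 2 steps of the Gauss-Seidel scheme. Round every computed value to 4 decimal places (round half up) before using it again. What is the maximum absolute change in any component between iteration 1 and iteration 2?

0.7200

Iteration 1:
  u = (8 - (3)·0.0000) / (5) = 1.6000
  v = (2 - (-1)·1.6000) / (3) = 1.2000
Iteration 2:
  u = (8 - (3)·1.2000) / (5) = 0.8800
  v = (2 - (-1)·0.8800) / (3) = 0.9600
Change: (-0.7200, -0.2400) → max |·| = 0.7200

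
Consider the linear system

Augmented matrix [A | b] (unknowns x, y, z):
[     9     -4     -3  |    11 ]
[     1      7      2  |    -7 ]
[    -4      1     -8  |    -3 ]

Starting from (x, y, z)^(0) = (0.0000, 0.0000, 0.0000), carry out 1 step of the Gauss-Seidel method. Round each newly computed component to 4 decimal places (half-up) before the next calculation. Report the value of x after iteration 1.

Iteration 1:
  x = (11 - (-4)·0.0000 - (-3)·0.0000) / (9) = 1.2222
  y = (-7 - (1)·1.2222 - (2)·0.0000) / (7) = -1.1746
  z = (-3 - (-4)·1.2222 - (1)·-1.1746) / (-8) = -0.3829

1.2222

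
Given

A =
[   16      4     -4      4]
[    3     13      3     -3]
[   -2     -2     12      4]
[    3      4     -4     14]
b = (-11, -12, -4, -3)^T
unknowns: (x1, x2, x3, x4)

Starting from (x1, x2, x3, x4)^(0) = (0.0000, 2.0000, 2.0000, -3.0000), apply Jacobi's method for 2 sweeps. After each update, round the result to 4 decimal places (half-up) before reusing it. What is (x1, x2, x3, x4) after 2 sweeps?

Iteration 1:
  x1 = (-11 - (4)·2.0000 - (-4)·2.0000 - (4)·-3.0000) / (16) = 0.0625
  x2 = (-12 - (3)·0.0000 - (3)·2.0000 - (-3)·-3.0000) / (13) = -2.0769
  x3 = (-4 - (-2)·0.0000 - (-2)·2.0000 - (4)·-3.0000) / (12) = 1.0000
  x4 = (-3 - (3)·0.0000 - (4)·2.0000 - (-4)·2.0000) / (14) = -0.2143
Iteration 2:
  x1 = (-11 - (4)·-2.0769 - (-4)·1.0000 - (4)·-0.2143) / (16) = 0.1353
  x2 = (-12 - (3)·0.0625 - (3)·1.0000 - (-3)·-0.2143) / (13) = -1.2177
  x3 = (-4 - (-2)·0.0625 - (-2)·-2.0769 - (4)·-0.2143) / (12) = -0.5976
  x4 = (-3 - (3)·0.0625 - (4)·-2.0769 - (-4)·1.0000) / (14) = 0.6514

(0.1353, -1.2177, -0.5976, 0.6514)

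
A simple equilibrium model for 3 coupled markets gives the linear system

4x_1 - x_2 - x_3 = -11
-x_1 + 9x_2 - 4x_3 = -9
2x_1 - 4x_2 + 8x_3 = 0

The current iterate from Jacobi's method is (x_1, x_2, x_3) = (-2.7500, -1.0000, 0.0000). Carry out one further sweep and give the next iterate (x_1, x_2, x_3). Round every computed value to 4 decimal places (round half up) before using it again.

One sweep:
  x_1 = (-11 - (-1)·-1.0000 - (-1)·0.0000) / (4) = -3.0000
  x_2 = (-9 - (-1)·-2.7500 - (-4)·0.0000) / (9) = -1.3056
  x_3 = (0 - (2)·-2.7500 - (-4)·-1.0000) / (8) = 0.1875

(-3.0000, -1.3056, 0.1875)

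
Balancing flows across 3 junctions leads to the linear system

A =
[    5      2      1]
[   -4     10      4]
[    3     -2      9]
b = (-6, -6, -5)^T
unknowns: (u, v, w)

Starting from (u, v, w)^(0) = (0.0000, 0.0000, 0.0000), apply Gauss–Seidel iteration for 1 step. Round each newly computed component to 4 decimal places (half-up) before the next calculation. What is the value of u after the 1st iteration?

-1.2000

Iteration 1:
  u = (-6 - (2)·0.0000 - (1)·0.0000) / (5) = -1.2000
  v = (-6 - (-4)·-1.2000 - (4)·0.0000) / (10) = -1.0800
  w = (-5 - (3)·-1.2000 - (-2)·-1.0800) / (9) = -0.3956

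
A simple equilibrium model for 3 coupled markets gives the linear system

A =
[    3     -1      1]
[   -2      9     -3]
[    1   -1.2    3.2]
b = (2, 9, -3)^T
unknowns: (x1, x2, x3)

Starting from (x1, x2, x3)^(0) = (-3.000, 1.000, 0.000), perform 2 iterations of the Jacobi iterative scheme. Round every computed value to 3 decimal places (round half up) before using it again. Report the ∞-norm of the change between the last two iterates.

1.500

Iteration 1:
  x1 = (2 - (-1)·1.000 - (1)·0.000) / (3) = 1.000
  x2 = (9 - (-2)·-3.000 - (-3)·0.000) / (9) = 0.333
  x3 = (-3 - (1)·-3.000 - (-1.2)·1.000) / (3.2) = 0.375
Iteration 2:
  x1 = (2 - (-1)·0.333 - (1)·0.375) / (3) = 0.653
  x2 = (9 - (-2)·1.000 - (-3)·0.375) / (9) = 1.347
  x3 = (-3 - (1)·1.000 - (-1.2)·0.333) / (3.2) = -1.125
Change: (-0.347, 1.014, -1.500) → max |·| = 1.500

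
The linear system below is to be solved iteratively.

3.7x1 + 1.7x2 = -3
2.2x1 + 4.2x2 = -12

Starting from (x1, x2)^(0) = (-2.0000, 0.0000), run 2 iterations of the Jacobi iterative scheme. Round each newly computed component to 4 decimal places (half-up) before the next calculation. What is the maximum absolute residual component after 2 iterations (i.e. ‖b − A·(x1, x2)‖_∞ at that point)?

Iteration 1:
  x1 = (-3 - (1.7)·0.0000) / (3.7) = -0.8108
  x2 = (-12 - (2.2)·-2.0000) / (4.2) = -1.8095
Iteration 2:
  x1 = (-3 - (1.7)·-1.8095) / (3.7) = 0.0206
  x2 = (-12 - (2.2)·-0.8108) / (4.2) = -2.4324
Residual b − A·x = (1.0589, -1.8292); ∞-norm = 1.8292

1.8292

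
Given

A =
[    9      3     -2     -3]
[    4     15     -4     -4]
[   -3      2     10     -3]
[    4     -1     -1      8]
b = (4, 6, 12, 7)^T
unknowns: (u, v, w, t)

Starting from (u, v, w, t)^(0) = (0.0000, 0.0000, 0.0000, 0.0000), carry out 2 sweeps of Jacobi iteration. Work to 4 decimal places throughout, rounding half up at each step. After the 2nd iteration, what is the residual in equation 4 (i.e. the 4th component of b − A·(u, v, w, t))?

Iteration 1:
  u = (4 - (3)·0.0000 - (-2)·0.0000 - (-3)·0.0000) / (9) = 0.4444
  v = (6 - (4)·0.0000 - (-4)·0.0000 - (-4)·0.0000) / (15) = 0.4000
  w = (12 - (-3)·0.0000 - (2)·0.0000 - (-3)·0.0000) / (10) = 1.2000
  t = (7 - (4)·0.0000 - (-1)·0.0000 - (-1)·0.0000) / (8) = 0.8750
Iteration 2:
  u = (4 - (3)·0.4000 - (-2)·1.2000 - (-3)·0.8750) / (9) = 0.8694
  v = (6 - (4)·0.4444 - (-4)·1.2000 - (-4)·0.8750) / (15) = 0.8348
  w = (12 - (-3)·0.4444 - (2)·0.4000 - (-3)·0.8750) / (10) = 1.5158
  t = (7 - (4)·0.4444 - (-1)·0.4000 - (-1)·1.2000) / (8) = 0.8528
Residual b − A·x = (-0.7390, -0.5252, 0.3390, -0.9494)

-0.9494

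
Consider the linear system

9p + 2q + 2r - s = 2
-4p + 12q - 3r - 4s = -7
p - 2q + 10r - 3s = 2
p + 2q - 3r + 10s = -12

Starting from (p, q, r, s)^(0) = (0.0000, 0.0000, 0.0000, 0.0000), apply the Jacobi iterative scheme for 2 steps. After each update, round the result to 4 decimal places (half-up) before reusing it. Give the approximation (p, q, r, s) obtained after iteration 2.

Iteration 1:
  p = (2 - (2)·0.0000 - (2)·0.0000 - (-1)·0.0000) / (9) = 0.2222
  q = (-7 - (-4)·0.0000 - (-3)·0.0000 - (-4)·0.0000) / (12) = -0.5833
  r = (2 - (1)·0.0000 - (-2)·0.0000 - (-3)·0.0000) / (10) = 0.2000
  s = (-12 - (1)·0.0000 - (2)·0.0000 - (-3)·0.0000) / (10) = -1.2000
Iteration 2:
  p = (2 - (2)·-0.5833 - (2)·0.2000 - (-1)·-1.2000) / (9) = 0.1741
  q = (-7 - (-4)·0.2222 - (-3)·0.2000 - (-4)·-1.2000) / (12) = -0.8593
  r = (2 - (1)·0.2222 - (-2)·-0.5833 - (-3)·-1.2000) / (10) = -0.2989
  s = (-12 - (1)·0.2222 - (2)·-0.5833 - (-3)·0.2000) / (10) = -1.0456

(0.1741, -0.8593, -0.2989, -1.0456)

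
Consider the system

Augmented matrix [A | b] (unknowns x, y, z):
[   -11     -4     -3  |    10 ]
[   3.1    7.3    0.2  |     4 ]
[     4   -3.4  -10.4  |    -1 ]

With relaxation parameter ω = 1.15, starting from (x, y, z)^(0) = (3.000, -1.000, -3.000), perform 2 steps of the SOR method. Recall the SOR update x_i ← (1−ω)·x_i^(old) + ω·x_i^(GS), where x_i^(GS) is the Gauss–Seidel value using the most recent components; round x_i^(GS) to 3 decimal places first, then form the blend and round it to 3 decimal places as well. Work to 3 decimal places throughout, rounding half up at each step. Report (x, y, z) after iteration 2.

(-1.464, 1.200, -1.010)

Iteration 1:
  x: GS value = (10 - (-4)·-1.000 - (-3)·-3.000) / (-11) = 0.273;  x ← (1−ω)·3.000 + ω·0.273 = -0.136
  y: GS value = (4 - (3.1)·-0.136 - (0.2)·-3.000) / (7.3) = 0.688;  y ← (1−ω)·-1.000 + ω·0.688 = 0.941
  z: GS value = (-1 - (4)·-0.136 - (-3.4)·0.941) / (-10.4) = -0.264;  z ← (1−ω)·-3.000 + ω·-0.264 = 0.146
Iteration 2:
  x: GS value = (10 - (-4)·0.941 - (-3)·0.146) / (-11) = -1.291;  x ← (1−ω)·-0.136 + ω·-1.291 = -1.464
  y: GS value = (4 - (3.1)·-1.464 - (0.2)·0.146) / (7.3) = 1.166;  y ← (1−ω)·0.941 + ω·1.166 = 1.200
  z: GS value = (-1 - (4)·-1.464 - (-3.4)·1.200) / (-10.4) = -0.859;  z ← (1−ω)·0.146 + ω·-0.859 = -1.010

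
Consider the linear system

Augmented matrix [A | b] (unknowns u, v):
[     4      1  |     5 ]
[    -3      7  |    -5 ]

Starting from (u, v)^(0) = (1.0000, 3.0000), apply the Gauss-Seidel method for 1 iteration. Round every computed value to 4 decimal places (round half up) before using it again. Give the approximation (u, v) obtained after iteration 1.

(0.5000, -0.5000)

Iteration 1:
  u = (5 - (1)·3.0000) / (4) = 0.5000
  v = (-5 - (-3)·0.5000) / (7) = -0.5000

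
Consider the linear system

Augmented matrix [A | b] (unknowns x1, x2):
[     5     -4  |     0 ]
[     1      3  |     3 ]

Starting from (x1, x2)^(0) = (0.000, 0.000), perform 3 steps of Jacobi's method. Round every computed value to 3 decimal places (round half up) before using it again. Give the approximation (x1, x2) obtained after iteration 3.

(0.800, 0.733)

Iteration 1:
  x1 = (0 - (-4)·0.000) / (5) = 0.000
  x2 = (3 - (1)·0.000) / (3) = 1.000
Iteration 2:
  x1 = (0 - (-4)·1.000) / (5) = 0.800
  x2 = (3 - (1)·0.000) / (3) = 1.000
Iteration 3:
  x1 = (0 - (-4)·1.000) / (5) = 0.800
  x2 = (3 - (1)·0.800) / (3) = 0.733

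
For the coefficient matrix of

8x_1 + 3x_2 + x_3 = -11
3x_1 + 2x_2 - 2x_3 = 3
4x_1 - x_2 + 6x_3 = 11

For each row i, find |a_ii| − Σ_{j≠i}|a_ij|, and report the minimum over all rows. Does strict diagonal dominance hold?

row 1: |8| − (3+1) = 4
row 2: |2| − (3+2) = -3
row 3: |6| − (4+1) = 1
minimum over rows = -3 → not strictly diagonally dominant

-3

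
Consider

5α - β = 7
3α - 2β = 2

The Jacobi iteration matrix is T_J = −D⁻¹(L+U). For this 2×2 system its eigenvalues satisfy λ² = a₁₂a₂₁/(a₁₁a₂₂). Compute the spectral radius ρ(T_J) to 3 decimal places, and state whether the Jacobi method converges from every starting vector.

a₁₂a₂₁/(a₁₁a₂₂) = (-1)·(3) / ((5)·(-2)) = 0.300000
ρ = √|0.300000| = √0.300000 = 0.548
ρ < 1, so Jacobi converges

0.548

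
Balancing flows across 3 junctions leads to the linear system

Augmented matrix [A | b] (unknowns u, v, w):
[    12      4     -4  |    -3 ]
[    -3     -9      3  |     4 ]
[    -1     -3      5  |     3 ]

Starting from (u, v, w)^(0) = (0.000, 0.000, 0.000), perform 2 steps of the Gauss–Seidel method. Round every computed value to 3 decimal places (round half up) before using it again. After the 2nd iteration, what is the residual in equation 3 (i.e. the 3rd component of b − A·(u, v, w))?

Iteration 1:
  u = (-3 - (4)·0.000 - (-4)·0.000) / (12) = -0.250
  v = (4 - (-3)·-0.250 - (3)·0.000) / (-9) = -0.361
  w = (3 - (-1)·-0.250 - (-3)·-0.361) / (5) = 0.333
Iteration 2:
  u = (-3 - (4)·-0.361 - (-4)·0.333) / (12) = -0.019
  v = (4 - (-3)·-0.019 - (3)·0.333) / (-9) = -0.327
  w = (3 - (-1)·-0.019 - (-3)·-0.327) / (5) = 0.400
Residual b − A·x = (0.136, -0.200, 0.000)

0.000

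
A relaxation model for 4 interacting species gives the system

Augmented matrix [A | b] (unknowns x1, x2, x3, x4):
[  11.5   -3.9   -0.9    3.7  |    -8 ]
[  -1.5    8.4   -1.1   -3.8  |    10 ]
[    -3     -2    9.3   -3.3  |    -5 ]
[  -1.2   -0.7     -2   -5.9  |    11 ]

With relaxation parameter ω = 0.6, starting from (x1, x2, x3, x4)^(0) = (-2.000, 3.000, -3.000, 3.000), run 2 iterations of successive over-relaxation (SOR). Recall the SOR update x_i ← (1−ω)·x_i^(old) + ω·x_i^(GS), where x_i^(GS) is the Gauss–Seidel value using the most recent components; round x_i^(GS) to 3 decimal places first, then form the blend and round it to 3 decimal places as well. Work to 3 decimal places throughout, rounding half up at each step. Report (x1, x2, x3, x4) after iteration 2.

(-0.557, 1.596, -0.507, -0.963)

Iteration 1:
  x1: GS value = (-8 - (-3.9)·3.000 - (-0.9)·-3.000 - (3.7)·3.000) / (11.5) = -0.878;  x1 ← (1−ω)·-2.000 + ω·-0.878 = -1.327
  x2: GS value = (10 - (-1.5)·-1.327 - (-1.1)·-3.000 - (-3.8)·3.000) / (8.4) = 1.918;  x2 ← (1−ω)·3.000 + ω·1.918 = 2.351
  x3: GS value = (-5 - (-3)·-1.327 - (-2)·2.351 - (-3.3)·3.000) / (9.3) = 0.604;  x3 ← (1−ω)·-3.000 + ω·0.604 = -0.838
  x4: GS value = (11 - (-1.2)·-1.327 - (-0.7)·2.351 - (-2)·-0.838) / (-5.9) = -1.589;  x4 ← (1−ω)·3.000 + ω·-1.589 = 0.247
Iteration 2:
  x1: GS value = (-8 - (-3.9)·2.351 - (-0.9)·-0.838 - (3.7)·0.247) / (11.5) = -0.043;  x1 ← (1−ω)·-1.327 + ω·-0.043 = -0.557
  x2: GS value = (10 - (-1.5)·-0.557 - (-1.1)·-0.838 - (-3.8)·0.247) / (8.4) = 1.093;  x2 ← (1−ω)·2.351 + ω·1.093 = 1.596
  x3: GS value = (-5 - (-3)·-0.557 - (-2)·1.596 - (-3.3)·0.247) / (9.3) = -0.286;  x3 ← (1−ω)·-0.838 + ω·-0.286 = -0.507
  x4: GS value = (11 - (-1.2)·-0.557 - (-0.7)·1.596 - (-2)·-0.507) / (-5.9) = -1.769;  x4 ← (1−ω)·0.247 + ω·-1.769 = -0.963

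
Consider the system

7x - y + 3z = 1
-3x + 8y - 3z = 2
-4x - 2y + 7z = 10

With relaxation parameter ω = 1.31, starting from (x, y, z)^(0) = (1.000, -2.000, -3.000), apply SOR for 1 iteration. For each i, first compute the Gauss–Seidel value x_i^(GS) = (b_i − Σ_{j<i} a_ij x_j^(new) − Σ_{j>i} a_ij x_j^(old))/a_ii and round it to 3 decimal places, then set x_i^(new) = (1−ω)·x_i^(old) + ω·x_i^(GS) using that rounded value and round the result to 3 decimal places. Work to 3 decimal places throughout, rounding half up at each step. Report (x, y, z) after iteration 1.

Iteration 1:
  x: GS value = (1 - (-1)·-2.000 - (3)·-3.000) / (7) = 1.143;  x ← (1−ω)·1.000 + ω·1.143 = 1.187
  y: GS value = (2 - (-3)·1.187 - (-3)·-3.000) / (8) = -0.430;  y ← (1−ω)·-2.000 + ω·-0.430 = 0.057
  z: GS value = (10 - (-4)·1.187 - (-2)·0.057) / (7) = 2.123;  z ← (1−ω)·-3.000 + ω·2.123 = 3.711

(1.187, 0.057, 3.711)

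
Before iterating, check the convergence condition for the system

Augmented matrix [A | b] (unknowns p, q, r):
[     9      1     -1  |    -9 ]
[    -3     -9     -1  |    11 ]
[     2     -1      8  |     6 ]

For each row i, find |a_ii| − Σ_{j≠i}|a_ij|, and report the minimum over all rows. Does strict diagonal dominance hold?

row 1: |9| − (1+1) = 7
row 2: |-9| − (3+1) = 5
row 3: |8| − (2+1) = 5
minimum over rows = 5 → strictly diagonally dominant (convergence guaranteed)

5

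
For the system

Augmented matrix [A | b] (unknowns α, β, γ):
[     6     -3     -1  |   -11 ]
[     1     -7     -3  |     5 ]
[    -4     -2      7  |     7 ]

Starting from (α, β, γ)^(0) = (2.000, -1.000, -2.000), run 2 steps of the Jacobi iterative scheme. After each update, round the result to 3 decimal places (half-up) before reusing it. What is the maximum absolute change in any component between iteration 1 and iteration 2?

2.320

Iteration 1:
  α = (-11 - (-3)·-1.000 - (-1)·-2.000) / (6) = -2.667
  β = (5 - (1)·2.000 - (-3)·-2.000) / (-7) = 0.429
  γ = (7 - (-4)·2.000 - (-2)·-1.000) / (7) = 1.857
Iteration 2:
  α = (-11 - (-3)·0.429 - (-1)·1.857) / (6) = -1.309
  β = (5 - (1)·-2.667 - (-3)·1.857) / (-7) = -1.891
  γ = (7 - (-4)·-2.667 - (-2)·0.429) / (7) = -0.401
Change: (1.358, -2.320, -2.258) → max |·| = 2.320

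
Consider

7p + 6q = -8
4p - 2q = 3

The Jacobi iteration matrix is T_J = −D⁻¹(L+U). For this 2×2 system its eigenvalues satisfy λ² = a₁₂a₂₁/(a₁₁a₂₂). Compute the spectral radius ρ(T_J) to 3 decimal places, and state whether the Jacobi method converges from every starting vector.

a₁₂a₂₁/(a₁₁a₂₂) = (6)·(4) / ((7)·(-2)) = -1.714286
ρ = √|-1.714286| = √1.714286 = 1.309
ρ > 1, so Jacobi diverges

1.309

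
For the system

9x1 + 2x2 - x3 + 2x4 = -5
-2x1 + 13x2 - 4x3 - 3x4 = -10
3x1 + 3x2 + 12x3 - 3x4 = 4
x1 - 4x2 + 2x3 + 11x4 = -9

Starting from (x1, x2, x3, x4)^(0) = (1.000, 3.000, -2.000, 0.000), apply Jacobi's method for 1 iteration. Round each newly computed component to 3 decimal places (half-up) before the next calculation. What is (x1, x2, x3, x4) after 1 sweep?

Iteration 1:
  x1 = (-5 - (2)·3.000 - (-1)·-2.000 - (2)·0.000) / (9) = -1.444
  x2 = (-10 - (-2)·1.000 - (-4)·-2.000 - (-3)·0.000) / (13) = -1.231
  x3 = (4 - (3)·1.000 - (3)·3.000 - (-3)·0.000) / (12) = -0.667
  x4 = (-9 - (1)·1.000 - (-4)·3.000 - (2)·-2.000) / (11) = 0.545

(-1.444, -1.231, -0.667, 0.545)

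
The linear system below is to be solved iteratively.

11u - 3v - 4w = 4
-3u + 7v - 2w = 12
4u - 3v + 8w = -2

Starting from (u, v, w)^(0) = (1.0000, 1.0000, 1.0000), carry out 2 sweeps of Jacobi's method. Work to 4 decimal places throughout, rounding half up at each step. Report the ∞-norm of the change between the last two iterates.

0.5357

Iteration 1:
  u = (4 - (-3)·1.0000 - (-4)·1.0000) / (11) = 1.0000
  v = (12 - (-3)·1.0000 - (-2)·1.0000) / (7) = 2.4286
  w = (-2 - (4)·1.0000 - (-3)·1.0000) / (8) = -0.3750
Iteration 2:
  u = (4 - (-3)·2.4286 - (-4)·-0.3750) / (11) = 0.8896
  v = (12 - (-3)·1.0000 - (-2)·-0.3750) / (7) = 2.0357
  w = (-2 - (4)·1.0000 - (-3)·2.4286) / (8) = 0.1607
Change: (-0.1104, -0.3929, 0.5357) → max |·| = 0.5357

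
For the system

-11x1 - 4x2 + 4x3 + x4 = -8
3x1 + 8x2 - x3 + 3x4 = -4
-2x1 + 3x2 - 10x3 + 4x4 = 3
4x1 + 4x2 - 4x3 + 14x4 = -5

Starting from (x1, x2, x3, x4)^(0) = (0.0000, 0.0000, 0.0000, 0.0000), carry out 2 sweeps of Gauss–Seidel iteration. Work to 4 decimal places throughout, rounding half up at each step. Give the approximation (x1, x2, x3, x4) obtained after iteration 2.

Iteration 1:
  x1 = (-8 - (-4)·0.0000 - (4)·0.0000 - (1)·0.0000) / (-11) = 0.7273
  x2 = (-4 - (3)·0.7273 - (-1)·0.0000 - (3)·0.0000) / (8) = -0.7727
  x3 = (3 - (-2)·0.7273 - (3)·-0.7727 - (4)·0.0000) / (-10) = -0.6773
  x4 = (-5 - (4)·0.7273 - (4)·-0.7727 - (-4)·-0.6773) / (14) = -0.5377
Iteration 2:
  x1 = (-8 - (-4)·-0.7727 - (4)·-0.6773 - (1)·-0.5377) / (-11) = 0.7131
  x2 = (-4 - (3)·0.7131 - (-1)·-0.6773 - (3)·-0.5377) / (8) = -0.6504
  x3 = (3 - (-2)·0.7131 - (3)·-0.6504 - (4)·-0.5377) / (-10) = -0.8528
  x4 = (-5 - (4)·0.7131 - (4)·-0.6504 - (-4)·-0.8528) / (14) = -0.6187

(0.7131, -0.6504, -0.8528, -0.6187)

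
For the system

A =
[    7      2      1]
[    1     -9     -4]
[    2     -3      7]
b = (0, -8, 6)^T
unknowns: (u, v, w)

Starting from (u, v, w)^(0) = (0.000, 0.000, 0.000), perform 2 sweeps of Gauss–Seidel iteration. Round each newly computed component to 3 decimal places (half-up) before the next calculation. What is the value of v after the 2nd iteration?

Iteration 1:
  u = (0 - (2)·0.000 - (1)·0.000) / (7) = 0.000
  v = (-8 - (1)·0.000 - (-4)·0.000) / (-9) = 0.889
  w = (6 - (2)·0.000 - (-3)·0.889) / (7) = 1.238
Iteration 2:
  u = (0 - (2)·0.889 - (1)·1.238) / (7) = -0.431
  v = (-8 - (1)·-0.431 - (-4)·1.238) / (-9) = 0.291
  w = (6 - (2)·-0.431 - (-3)·0.291) / (7) = 1.105

0.291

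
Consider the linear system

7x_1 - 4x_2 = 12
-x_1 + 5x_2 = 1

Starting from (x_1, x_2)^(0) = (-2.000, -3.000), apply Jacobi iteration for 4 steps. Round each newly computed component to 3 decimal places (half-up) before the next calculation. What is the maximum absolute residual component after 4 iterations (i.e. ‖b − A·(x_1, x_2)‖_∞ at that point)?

0.187

Iteration 1:
  x_1 = (12 - (-4)·-3.000) / (7) = 0.000
  x_2 = (1 - (-1)·-2.000) / (5) = -0.200
Iteration 2:
  x_1 = (12 - (-4)·-0.200) / (7) = 1.600
  x_2 = (1 - (-1)·0.000) / (5) = 0.200
Iteration 3:
  x_1 = (12 - (-4)·0.200) / (7) = 1.829
  x_2 = (1 - (-1)·1.600) / (5) = 0.520
Iteration 4:
  x_1 = (12 - (-4)·0.520) / (7) = 2.011
  x_2 = (1 - (-1)·1.829) / (5) = 0.566
Residual b − A·x = (0.187, 0.181); ∞-norm = 0.187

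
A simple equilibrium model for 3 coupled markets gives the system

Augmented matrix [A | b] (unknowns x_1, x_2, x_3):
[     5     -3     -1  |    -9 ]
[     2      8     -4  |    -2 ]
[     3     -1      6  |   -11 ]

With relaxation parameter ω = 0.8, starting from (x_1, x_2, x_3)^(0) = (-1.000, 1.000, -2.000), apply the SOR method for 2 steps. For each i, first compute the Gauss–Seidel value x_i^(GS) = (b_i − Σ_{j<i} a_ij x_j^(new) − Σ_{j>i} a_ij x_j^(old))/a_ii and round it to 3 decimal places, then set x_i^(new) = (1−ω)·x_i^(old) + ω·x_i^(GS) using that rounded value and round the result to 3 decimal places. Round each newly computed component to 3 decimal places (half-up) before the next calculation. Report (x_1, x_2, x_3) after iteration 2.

(-2.193, -0.399, -0.911)

Iteration 1:
  x_1: GS value = (-9 - (-3)·1.000 - (-1)·-2.000) / (5) = -1.600;  x_1 ← (1−ω)·-1.000 + ω·-1.600 = -1.480
  x_2: GS value = (-2 - (2)·-1.480 - (-4)·-2.000) / (8) = -0.880;  x_2 ← (1−ω)·1.000 + ω·-0.880 = -0.504
  x_3: GS value = (-11 - (3)·-1.480 - (-1)·-0.504) / (6) = -1.177;  x_3 ← (1−ω)·-2.000 + ω·-1.177 = -1.342
Iteration 2:
  x_1: GS value = (-9 - (-3)·-0.504 - (-1)·-1.342) / (5) = -2.371;  x_1 ← (1−ω)·-1.480 + ω·-2.371 = -2.193
  x_2: GS value = (-2 - (2)·-2.193 - (-4)·-1.342) / (8) = -0.373;  x_2 ← (1−ω)·-0.504 + ω·-0.373 = -0.399
  x_3: GS value = (-11 - (3)·-2.193 - (-1)·-0.399) / (6) = -0.803;  x_3 ← (1−ω)·-1.342 + ω·-0.803 = -0.911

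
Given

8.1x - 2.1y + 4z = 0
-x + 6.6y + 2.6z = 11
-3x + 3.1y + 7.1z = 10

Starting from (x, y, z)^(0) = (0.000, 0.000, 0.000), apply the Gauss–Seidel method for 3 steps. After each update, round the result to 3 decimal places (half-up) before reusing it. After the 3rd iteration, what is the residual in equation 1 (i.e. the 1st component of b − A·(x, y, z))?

Iteration 1:
  x = (0 - (-2.1)·0.000 - (4)·0.000) / (8.1) = 0.000
  y = (11 - (-1)·0.000 - (2.6)·0.000) / (6.6) = 1.667
  z = (10 - (-3)·0.000 - (3.1)·1.667) / (7.1) = 0.681
Iteration 2:
  x = (0 - (-2.1)·1.667 - (4)·0.681) / (8.1) = 0.096
  y = (11 - (-1)·0.096 - (2.6)·0.681) / (6.6) = 1.413
  z = (10 - (-3)·0.096 - (3.1)·1.413) / (7.1) = 0.832
Iteration 3:
  x = (0 - (-2.1)·1.413 - (4)·0.832) / (8.1) = -0.045
  y = (11 - (-1)·-0.045 - (2.6)·0.832) / (6.6) = 1.332
  z = (10 - (-3)·-0.045 - (3.1)·1.332) / (7.1) = 0.808
Residual b − A·x = (-0.070, 0.063, -0.001)

-0.070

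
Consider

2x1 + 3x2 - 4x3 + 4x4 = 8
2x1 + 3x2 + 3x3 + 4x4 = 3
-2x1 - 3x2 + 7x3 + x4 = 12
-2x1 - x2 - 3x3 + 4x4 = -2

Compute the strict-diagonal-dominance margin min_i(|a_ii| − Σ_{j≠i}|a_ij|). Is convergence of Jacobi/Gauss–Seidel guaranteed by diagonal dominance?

row 1: |2| − (3+4+4) = -9
row 2: |3| − (2+3+4) = -6
row 3: |7| − (2+3+1) = 1
row 4: |4| − (2+1+3) = -2
minimum over rows = -9 → not strictly diagonally dominant

-9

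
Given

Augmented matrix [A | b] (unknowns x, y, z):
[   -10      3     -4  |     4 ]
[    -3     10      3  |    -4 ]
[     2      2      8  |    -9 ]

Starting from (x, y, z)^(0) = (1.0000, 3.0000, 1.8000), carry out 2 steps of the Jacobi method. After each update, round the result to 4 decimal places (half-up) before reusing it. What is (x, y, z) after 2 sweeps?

(0.2580, 0.1715, -0.9100)

Iteration 1:
  x = (4 - (3)·3.0000 - (-4)·1.8000) / (-10) = -0.2200
  y = (-4 - (-3)·1.0000 - (3)·1.8000) / (10) = -0.6400
  z = (-9 - (2)·1.0000 - (2)·3.0000) / (8) = -2.1250
Iteration 2:
  x = (4 - (3)·-0.6400 - (-4)·-2.1250) / (-10) = 0.2580
  y = (-4 - (-3)·-0.2200 - (3)·-2.1250) / (10) = 0.1715
  z = (-9 - (2)·-0.2200 - (2)·-0.6400) / (8) = -0.9100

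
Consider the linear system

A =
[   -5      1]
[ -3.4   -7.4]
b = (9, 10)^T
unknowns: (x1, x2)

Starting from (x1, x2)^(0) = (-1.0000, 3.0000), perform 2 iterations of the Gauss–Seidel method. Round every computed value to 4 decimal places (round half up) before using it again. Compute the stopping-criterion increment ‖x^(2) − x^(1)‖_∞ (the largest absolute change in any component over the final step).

0.7600

Iteration 1:
  x1 = (9 - (1)·3.0000) / (-5) = -1.2000
  x2 = (10 - (-3.4)·-1.2000) / (-7.4) = -0.8000
Iteration 2:
  x1 = (9 - (1)·-0.8000) / (-5) = -1.9600
  x2 = (10 - (-3.4)·-1.9600) / (-7.4) = -0.4508
Change: (-0.7600, 0.3492) → max |·| = 0.7600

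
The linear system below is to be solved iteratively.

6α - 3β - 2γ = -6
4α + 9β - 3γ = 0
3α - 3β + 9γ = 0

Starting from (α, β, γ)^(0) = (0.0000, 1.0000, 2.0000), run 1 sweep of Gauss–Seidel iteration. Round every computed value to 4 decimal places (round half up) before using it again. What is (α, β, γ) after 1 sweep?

Iteration 1:
  α = (-6 - (-3)·1.0000 - (-2)·2.0000) / (6) = 0.1667
  β = (0 - (4)·0.1667 - (-3)·2.0000) / (9) = 0.5926
  γ = (0 - (3)·0.1667 - (-3)·0.5926) / (9) = 0.1420

(0.1667, 0.5926, 0.1420)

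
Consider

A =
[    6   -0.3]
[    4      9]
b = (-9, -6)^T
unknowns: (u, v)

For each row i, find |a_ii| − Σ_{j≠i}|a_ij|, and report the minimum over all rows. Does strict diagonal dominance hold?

5

row 1: |6| − (0.3) = 5.7
row 2: |9| − (4) = 5
minimum over rows = 5 → strictly diagonally dominant (convergence guaranteed)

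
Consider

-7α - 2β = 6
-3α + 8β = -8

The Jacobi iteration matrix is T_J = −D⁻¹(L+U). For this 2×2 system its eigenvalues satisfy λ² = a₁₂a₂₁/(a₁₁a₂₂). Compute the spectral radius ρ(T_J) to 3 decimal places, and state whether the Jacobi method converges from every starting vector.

a₁₂a₂₁/(a₁₁a₂₂) = (-2)·(-3) / ((-7)·(8)) = -0.107143
ρ = √|-0.107143| = √0.107143 = 0.327
ρ < 1, so Jacobi converges

0.327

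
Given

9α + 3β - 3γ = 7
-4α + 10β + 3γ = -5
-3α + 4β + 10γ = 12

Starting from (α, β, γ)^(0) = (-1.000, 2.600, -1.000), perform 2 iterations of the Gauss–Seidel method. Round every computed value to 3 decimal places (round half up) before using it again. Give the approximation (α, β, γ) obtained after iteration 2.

(1.308, -0.343, 1.730)

Iteration 1:
  α = (7 - (3)·2.600 - (-3)·-1.000) / (9) = -0.422
  β = (-5 - (-4)·-0.422 - (3)·-1.000) / (10) = -0.369
  γ = (12 - (-3)·-0.422 - (4)·-0.369) / (10) = 1.221
Iteration 2:
  α = (7 - (3)·-0.369 - (-3)·1.221) / (9) = 1.308
  β = (-5 - (-4)·1.308 - (3)·1.221) / (10) = -0.343
  γ = (12 - (-3)·1.308 - (4)·-0.343) / (10) = 1.730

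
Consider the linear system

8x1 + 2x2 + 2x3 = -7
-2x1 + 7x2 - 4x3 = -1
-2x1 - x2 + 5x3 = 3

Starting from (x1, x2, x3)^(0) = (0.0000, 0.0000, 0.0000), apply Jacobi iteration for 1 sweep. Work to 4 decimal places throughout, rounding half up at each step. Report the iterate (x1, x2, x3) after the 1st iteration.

(-0.8750, -0.1429, 0.6000)

Iteration 1:
  x1 = (-7 - (2)·0.0000 - (2)·0.0000) / (8) = -0.8750
  x2 = (-1 - (-2)·0.0000 - (-4)·0.0000) / (7) = -0.1429
  x3 = (3 - (-2)·0.0000 - (-1)·0.0000) / (5) = 0.6000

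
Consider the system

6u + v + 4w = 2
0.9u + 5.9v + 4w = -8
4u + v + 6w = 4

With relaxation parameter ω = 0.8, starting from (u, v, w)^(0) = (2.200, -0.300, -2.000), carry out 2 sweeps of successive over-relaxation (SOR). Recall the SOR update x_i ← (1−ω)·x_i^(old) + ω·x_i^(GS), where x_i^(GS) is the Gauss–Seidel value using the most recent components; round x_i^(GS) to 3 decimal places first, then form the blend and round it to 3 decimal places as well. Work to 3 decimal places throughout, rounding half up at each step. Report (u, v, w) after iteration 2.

Iteration 1:
  u: GS value = (2 - (1)·-0.300 - (4)·-2.000) / (6) = 1.717;  u ← (1−ω)·2.200 + ω·1.717 = 1.814
  v: GS value = (-8 - (0.9)·1.814 - (4)·-2.000) / (5.9) = -0.277;  v ← (1−ω)·-0.300 + ω·-0.277 = -0.282
  w: GS value = (4 - (4)·1.814 - (1)·-0.282) / (6) = -0.496;  w ← (1−ω)·-2.000 + ω·-0.496 = -0.797
Iteration 2:
  u: GS value = (2 - (1)·-0.282 - (4)·-0.797) / (6) = 0.912;  u ← (1−ω)·1.814 + ω·0.912 = 1.092
  v: GS value = (-8 - (0.9)·1.092 - (4)·-0.797) / (5.9) = -0.982;  v ← (1−ω)·-0.282 + ω·-0.982 = -0.842
  w: GS value = (4 - (4)·1.092 - (1)·-0.842) / (6) = 0.079;  w ← (1−ω)·-0.797 + ω·0.079 = -0.096

(1.092, -0.842, -0.096)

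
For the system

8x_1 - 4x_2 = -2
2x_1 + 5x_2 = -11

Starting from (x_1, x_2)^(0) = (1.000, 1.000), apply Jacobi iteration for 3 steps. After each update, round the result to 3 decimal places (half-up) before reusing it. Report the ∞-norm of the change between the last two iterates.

Iteration 1:
  x_1 = (-2 - (-4)·1.000) / (8) = 0.250
  x_2 = (-11 - (2)·1.000) / (5) = -2.600
Iteration 2:
  x_1 = (-2 - (-4)·-2.600) / (8) = -1.550
  x_2 = (-11 - (2)·0.250) / (5) = -2.300
Iteration 3:
  x_1 = (-2 - (-4)·-2.300) / (8) = -1.400
  x_2 = (-11 - (2)·-1.550) / (5) = -1.580
Change: (0.150, 0.720) → max |·| = 0.720

0.720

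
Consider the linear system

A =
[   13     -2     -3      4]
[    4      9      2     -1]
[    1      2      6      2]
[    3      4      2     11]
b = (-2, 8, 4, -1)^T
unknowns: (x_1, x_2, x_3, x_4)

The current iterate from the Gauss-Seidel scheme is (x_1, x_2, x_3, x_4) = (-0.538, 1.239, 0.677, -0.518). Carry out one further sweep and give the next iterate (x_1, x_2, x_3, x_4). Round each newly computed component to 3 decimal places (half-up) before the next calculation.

One sweep:
  x_1 = (-2 - (-2)·1.239 - (-3)·0.677 - (4)·-0.518) / (13) = 0.352
  x_2 = (8 - (4)·0.352 - (2)·0.677 - (-1)·-0.518) / (9) = 0.524
  x_3 = (4 - (1)·0.352 - (2)·0.524 - (2)·-0.518) / (6) = 0.606
  x_4 = (-1 - (3)·0.352 - (4)·0.524 - (2)·0.606) / (11) = -0.488

(0.352, 0.524, 0.606, -0.488)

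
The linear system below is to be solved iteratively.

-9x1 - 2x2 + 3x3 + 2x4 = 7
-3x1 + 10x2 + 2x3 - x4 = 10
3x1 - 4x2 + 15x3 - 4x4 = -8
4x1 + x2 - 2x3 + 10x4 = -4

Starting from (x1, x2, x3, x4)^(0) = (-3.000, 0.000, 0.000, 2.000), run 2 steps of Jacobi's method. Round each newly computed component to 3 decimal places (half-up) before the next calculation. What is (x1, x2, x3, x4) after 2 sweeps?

Iteration 1:
  x1 = (7 - (-2)·0.000 - (3)·0.000 - (2)·2.000) / (-9) = -0.333
  x2 = (10 - (-3)·-3.000 - (2)·0.000 - (-1)·2.000) / (10) = 0.300
  x3 = (-8 - (3)·-3.000 - (-4)·0.000 - (-4)·2.000) / (15) = 0.600
  x4 = (-4 - (4)·-3.000 - (1)·0.000 - (-2)·0.000) / (10) = 0.800
Iteration 2:
  x1 = (7 - (-2)·0.300 - (3)·0.600 - (2)·0.800) / (-9) = -0.467
  x2 = (10 - (-3)·-0.333 - (2)·0.600 - (-1)·0.800) / (10) = 0.860
  x3 = (-8 - (3)·-0.333 - (-4)·0.300 - (-4)·0.800) / (15) = -0.173
  x4 = (-4 - (4)·-0.333 - (1)·0.300 - (-2)·0.600) / (10) = -0.177

(-0.467, 0.860, -0.173, -0.177)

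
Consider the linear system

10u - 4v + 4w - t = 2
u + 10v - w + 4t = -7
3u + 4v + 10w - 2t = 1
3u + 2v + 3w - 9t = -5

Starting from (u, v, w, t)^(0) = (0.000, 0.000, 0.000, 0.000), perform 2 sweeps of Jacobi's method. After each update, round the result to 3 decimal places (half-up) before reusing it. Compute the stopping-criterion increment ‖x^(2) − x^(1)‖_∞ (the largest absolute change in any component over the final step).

Iteration 1:
  u = (2 - (-4)·0.000 - (4)·0.000 - (-1)·0.000) / (10) = 0.200
  v = (-7 - (1)·0.000 - (-1)·0.000 - (4)·0.000) / (10) = -0.700
  w = (1 - (3)·0.000 - (4)·0.000 - (-2)·0.000) / (10) = 0.100
  t = (-5 - (3)·0.000 - (2)·0.000 - (3)·0.000) / (-9) = 0.556
Iteration 2:
  u = (2 - (-4)·-0.700 - (4)·0.100 - (-1)·0.556) / (10) = -0.064
  v = (-7 - (1)·0.200 - (-1)·0.100 - (4)·0.556) / (10) = -0.932
  w = (1 - (3)·0.200 - (4)·-0.700 - (-2)·0.556) / (10) = 0.431
  t = (-5 - (3)·0.200 - (2)·-0.700 - (3)·0.100) / (-9) = 0.500
Change: (-0.264, -0.232, 0.331, -0.056) → max |·| = 0.331

0.331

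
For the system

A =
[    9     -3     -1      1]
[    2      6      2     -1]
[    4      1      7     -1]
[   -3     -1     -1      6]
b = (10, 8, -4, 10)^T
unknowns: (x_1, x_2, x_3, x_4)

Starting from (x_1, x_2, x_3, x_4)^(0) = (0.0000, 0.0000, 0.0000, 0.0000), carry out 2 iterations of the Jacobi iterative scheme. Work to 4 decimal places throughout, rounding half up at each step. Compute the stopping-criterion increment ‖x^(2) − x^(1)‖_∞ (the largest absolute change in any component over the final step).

Iteration 1:
  x_1 = (10 - (-3)·0.0000 - (-1)·0.0000 - (1)·0.0000) / (9) = 1.1111
  x_2 = (8 - (2)·0.0000 - (2)·0.0000 - (-1)·0.0000) / (6) = 1.3333
  x_3 = (-4 - (4)·0.0000 - (1)·0.0000 - (-1)·0.0000) / (7) = -0.5714
  x_4 = (10 - (-3)·0.0000 - (-1)·0.0000 - (-1)·0.0000) / (6) = 1.6667
Iteration 2:
  x_1 = (10 - (-3)·1.3333 - (-1)·-0.5714 - (1)·1.6667) / (9) = 1.3069
  x_2 = (8 - (2)·1.1111 - (2)·-0.5714 - (-1)·1.6667) / (6) = 1.4312
  x_3 = (-4 - (4)·1.1111 - (1)·1.3333 - (-1)·1.6667) / (7) = -1.1587
  x_4 = (10 - (-3)·1.1111 - (-1)·1.3333 - (-1)·-0.5714) / (6) = 2.3492
Change: (0.1958, 0.0979, -0.5873, 0.6825) → max |·| = 0.6825

0.6825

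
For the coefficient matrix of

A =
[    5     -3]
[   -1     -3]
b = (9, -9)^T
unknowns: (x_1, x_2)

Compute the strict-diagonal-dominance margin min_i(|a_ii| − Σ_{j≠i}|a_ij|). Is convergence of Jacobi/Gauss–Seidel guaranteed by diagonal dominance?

row 1: |5| − (3) = 2
row 2: |-3| − (1) = 2
minimum over rows = 2 → strictly diagonally dominant (convergence guaranteed)

2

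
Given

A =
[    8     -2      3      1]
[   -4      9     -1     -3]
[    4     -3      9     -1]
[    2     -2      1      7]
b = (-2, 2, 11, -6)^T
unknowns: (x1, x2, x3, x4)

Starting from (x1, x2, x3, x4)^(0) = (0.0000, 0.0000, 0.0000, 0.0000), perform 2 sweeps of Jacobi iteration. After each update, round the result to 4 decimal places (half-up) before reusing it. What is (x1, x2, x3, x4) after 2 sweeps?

Iteration 1:
  x1 = (-2 - (-2)·0.0000 - (3)·0.0000 - (1)·0.0000) / (8) = -0.2500
  x2 = (2 - (-4)·0.0000 - (-1)·0.0000 - (-3)·0.0000) / (9) = 0.2222
  x3 = (11 - (4)·0.0000 - (-3)·0.0000 - (-1)·0.0000) / (9) = 1.2222
  x4 = (-6 - (2)·0.0000 - (-2)·0.0000 - (1)·0.0000) / (7) = -0.8571
Iteration 2:
  x1 = (-2 - (-2)·0.2222 - (3)·1.2222 - (1)·-0.8571) / (8) = -0.5456
  x2 = (2 - (-4)·-0.2500 - (-1)·1.2222 - (-3)·-0.8571) / (9) = -0.0388
  x3 = (11 - (4)·-0.2500 - (-3)·0.2222 - (-1)·-0.8571) / (9) = 1.3122
  x4 = (-6 - (2)·-0.2500 - (-2)·0.2222 - (1)·1.2222) / (7) = -0.8968

(-0.5456, -0.0388, 1.3122, -0.8968)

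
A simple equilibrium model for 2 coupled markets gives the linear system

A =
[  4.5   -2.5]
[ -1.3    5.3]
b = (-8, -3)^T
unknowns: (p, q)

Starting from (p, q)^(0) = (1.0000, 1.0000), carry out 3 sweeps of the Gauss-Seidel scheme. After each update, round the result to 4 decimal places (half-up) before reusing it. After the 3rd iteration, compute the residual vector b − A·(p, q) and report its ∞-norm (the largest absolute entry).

Iteration 1:
  p = (-8 - (-2.5)·1.0000) / (4.5) = -1.2222
  q = (-3 - (-1.3)·-1.2222) / (5.3) = -0.8658
Iteration 2:
  p = (-8 - (-2.5)·-0.8658) / (4.5) = -2.2588
  q = (-3 - (-1.3)·-2.2588) / (5.3) = -1.1201
Iteration 3:
  p = (-8 - (-2.5)·-1.1201) / (4.5) = -2.4001
  q = (-3 - (-1.3)·-2.4001) / (5.3) = -1.1547
Residual b − A·x = (-0.0863, -0.0002); ∞-norm = 0.0863

0.0863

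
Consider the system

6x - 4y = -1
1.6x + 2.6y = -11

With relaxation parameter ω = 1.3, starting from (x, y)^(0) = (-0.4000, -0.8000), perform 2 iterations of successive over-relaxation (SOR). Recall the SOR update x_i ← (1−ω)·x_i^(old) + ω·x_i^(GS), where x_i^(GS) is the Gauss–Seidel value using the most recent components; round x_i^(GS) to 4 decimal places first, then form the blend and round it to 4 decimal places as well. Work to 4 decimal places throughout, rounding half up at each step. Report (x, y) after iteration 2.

(-3.9906, -0.9191)

Iteration 1:
  x: GS value = (-1 - (-4)·-0.8000) / (6) = -0.7000;  x ← (1−ω)·-0.4000 + ω·-0.7000 = -0.7900
  y: GS value = (-11 - (1.6)·-0.7900) / (2.6) = -3.7446;  y ← (1−ω)·-0.8000 + ω·-3.7446 = -4.6280
Iteration 2:
  x: GS value = (-1 - (-4)·-4.6280) / (6) = -3.2520;  x ← (1−ω)·-0.7900 + ω·-3.2520 = -3.9906
  y: GS value = (-11 - (1.6)·-3.9906) / (2.6) = -1.7750;  y ← (1−ω)·-4.6280 + ω·-1.7750 = -0.9191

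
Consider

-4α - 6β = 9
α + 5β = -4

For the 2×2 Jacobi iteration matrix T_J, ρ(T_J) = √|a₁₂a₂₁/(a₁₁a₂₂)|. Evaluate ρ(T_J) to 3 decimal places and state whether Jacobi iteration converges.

0.548

a₁₂a₂₁/(a₁₁a₂₂) = (-6)·(1) / ((-4)·(5)) = 0.300000
ρ = √|0.300000| = √0.300000 = 0.548
ρ < 1, so Jacobi converges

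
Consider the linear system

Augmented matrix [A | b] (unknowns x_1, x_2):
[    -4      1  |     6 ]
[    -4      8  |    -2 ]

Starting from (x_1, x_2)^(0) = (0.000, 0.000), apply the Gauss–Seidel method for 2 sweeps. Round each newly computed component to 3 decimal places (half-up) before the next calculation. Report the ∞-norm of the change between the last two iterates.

Iteration 1:
  x_1 = (6 - (1)·0.000) / (-4) = -1.500
  x_2 = (-2 - (-4)·-1.500) / (8) = -1.000
Iteration 2:
  x_1 = (6 - (1)·-1.000) / (-4) = -1.750
  x_2 = (-2 - (-4)·-1.750) / (8) = -1.125
Change: (-0.250, -0.125) → max |·| = 0.250

0.250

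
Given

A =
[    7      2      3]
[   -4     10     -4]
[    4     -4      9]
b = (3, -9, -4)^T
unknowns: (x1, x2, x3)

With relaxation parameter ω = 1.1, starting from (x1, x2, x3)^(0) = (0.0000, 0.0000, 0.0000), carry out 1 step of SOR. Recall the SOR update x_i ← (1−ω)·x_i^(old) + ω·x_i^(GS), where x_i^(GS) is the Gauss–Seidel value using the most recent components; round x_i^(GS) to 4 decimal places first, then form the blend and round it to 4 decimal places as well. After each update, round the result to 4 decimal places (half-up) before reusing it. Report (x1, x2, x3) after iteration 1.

Iteration 1:
  x1: GS value = (3 - (2)·0.0000 - (3)·0.0000) / (7) = 0.4286;  x1 ← (1−ω)·0.0000 + ω·0.4286 = 0.4715
  x2: GS value = (-9 - (-4)·0.4715 - (-4)·0.0000) / (10) = -0.7114;  x2 ← (1−ω)·0.0000 + ω·-0.7114 = -0.7825
  x3: GS value = (-4 - (4)·0.4715 - (-4)·-0.7825) / (9) = -1.0018;  x3 ← (1−ω)·0.0000 + ω·-1.0018 = -1.1020

(0.4715, -0.7825, -1.1020)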